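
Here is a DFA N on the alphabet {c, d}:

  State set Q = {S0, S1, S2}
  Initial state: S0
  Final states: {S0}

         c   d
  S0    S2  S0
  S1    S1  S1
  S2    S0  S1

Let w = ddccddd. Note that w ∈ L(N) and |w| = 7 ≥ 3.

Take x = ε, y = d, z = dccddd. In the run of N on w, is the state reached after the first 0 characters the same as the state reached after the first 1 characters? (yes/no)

Run of N on the first 1 characters of w = d:
  step 0: S0  (start)
  step 1: S0  (read d: S0→S0)

After x (step 0): S0. After xy (step 1): S0.
They match, so y = d drives N around a cycle from S0 back to itself; pumping y any number of times keeps N in S0 before reading z, and xyⁱz ∈ L(N) for every i ≥ 0.

yes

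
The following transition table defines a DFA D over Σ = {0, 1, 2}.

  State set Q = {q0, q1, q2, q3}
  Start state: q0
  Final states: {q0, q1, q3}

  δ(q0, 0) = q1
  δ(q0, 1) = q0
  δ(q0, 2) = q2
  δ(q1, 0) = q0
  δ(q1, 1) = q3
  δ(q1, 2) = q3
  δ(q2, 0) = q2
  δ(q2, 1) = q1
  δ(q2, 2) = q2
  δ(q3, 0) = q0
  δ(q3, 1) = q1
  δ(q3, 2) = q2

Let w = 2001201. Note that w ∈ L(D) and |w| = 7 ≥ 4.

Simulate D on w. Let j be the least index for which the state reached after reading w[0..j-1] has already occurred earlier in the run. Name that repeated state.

State sequence: q0 -2-> q2 -0-> q2 -0-> q2 -1-> q1 -2-> q3 -0-> q0 -1-> q0
First repeat at step 2: q2 was already visited.

The earliest repeat is at step j = 2: D is in q2, which it already visited at step i = 1.
Pumping length from the standard proof: p = 4 (the number of states). The repeated state found above gives |xy| = j ≤ 4 and |y| = j − i ≥ 1.

q2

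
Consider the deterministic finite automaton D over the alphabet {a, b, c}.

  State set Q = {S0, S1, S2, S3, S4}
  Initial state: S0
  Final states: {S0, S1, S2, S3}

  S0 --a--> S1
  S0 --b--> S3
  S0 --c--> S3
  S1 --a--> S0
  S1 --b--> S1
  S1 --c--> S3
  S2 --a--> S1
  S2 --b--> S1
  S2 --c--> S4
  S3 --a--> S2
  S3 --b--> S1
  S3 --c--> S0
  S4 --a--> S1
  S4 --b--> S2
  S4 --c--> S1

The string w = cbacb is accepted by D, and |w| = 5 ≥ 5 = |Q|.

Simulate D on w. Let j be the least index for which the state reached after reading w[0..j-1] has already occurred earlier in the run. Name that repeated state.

S0

State sequence: S0 -c-> S3 -b-> S1 -a-> S0 -c-> S3 -b-> S1
First repeat at step 3: S0 was already visited.

The earliest repeat is at step j = 3: D is in S0, which it already visited at step i = 0.
Pumping length from the standard proof: p = 5 (the number of states). The repeated state found above gives |xy| = j ≤ 5 and |y| = j − i ≥ 1.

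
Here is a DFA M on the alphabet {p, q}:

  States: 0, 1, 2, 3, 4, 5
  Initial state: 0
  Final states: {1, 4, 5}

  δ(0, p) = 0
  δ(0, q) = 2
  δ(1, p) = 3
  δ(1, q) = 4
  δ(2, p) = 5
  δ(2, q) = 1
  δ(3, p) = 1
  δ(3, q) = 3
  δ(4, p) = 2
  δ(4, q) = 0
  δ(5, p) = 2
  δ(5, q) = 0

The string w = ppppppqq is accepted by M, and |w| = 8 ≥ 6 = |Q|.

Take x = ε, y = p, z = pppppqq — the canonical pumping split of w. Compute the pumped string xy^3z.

ppppppppqq

xy^3z = ε·p·p·p·pppppqq = ppppppppqq.
Reading y = p takes M from 0 back to 0, so after x·y·y·y the machine is still in 0, and z then leads to the accepting state 1. Hence ppppppppqq ∈ L(M).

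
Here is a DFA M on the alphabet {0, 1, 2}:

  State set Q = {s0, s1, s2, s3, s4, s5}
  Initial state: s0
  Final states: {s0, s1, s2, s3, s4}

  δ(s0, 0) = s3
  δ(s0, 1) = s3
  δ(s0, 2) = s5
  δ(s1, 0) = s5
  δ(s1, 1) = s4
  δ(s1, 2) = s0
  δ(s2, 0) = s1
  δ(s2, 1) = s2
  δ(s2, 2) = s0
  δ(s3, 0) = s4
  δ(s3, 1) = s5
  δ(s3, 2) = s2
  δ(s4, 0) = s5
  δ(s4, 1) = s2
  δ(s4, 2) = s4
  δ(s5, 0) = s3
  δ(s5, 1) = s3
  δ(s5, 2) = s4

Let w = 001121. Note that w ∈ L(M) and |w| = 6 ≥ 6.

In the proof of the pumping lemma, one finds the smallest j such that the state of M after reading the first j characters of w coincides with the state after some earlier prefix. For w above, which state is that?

s2

Run of M on w = 0 0 1 1 2 1:
  step 0: s0  (start)
  step 1: s3  (read 0: s0→s3)
  step 2: s4  (read 0: s3→s4)
  step 3: s2  (read 1: s4→s2)
  step 4: s2  (read 1: s2→s2)   ← first repeat (s2 seen earlier)
  step 5: s0  (read 2: s2→s0)
  step 6: s3  (read 1: s0→s3)

The earliest repeat is at step j = 4: M is in s2, which it already visited at step i = 3.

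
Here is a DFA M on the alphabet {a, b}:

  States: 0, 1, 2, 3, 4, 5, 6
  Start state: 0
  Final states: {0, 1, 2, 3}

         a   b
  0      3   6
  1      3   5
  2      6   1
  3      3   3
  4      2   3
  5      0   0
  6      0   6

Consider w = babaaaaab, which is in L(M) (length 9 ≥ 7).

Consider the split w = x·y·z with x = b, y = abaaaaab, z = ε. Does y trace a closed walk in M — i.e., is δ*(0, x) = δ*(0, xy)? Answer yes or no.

no

State sequence: 0 -b-> 6 -a-> 0 -b-> 6 -a-> 0 -a-> 3 -a-> 3 -a-> 3 -a-> 3 -b-> 3

After x (step 1): 6. After xy (step 9): 3.
They differ (6 ≠ 3), so y is not a cycle from the state after x; this split is not the one the pumping-lemma construction produces, and pumping y need not keep the string in L(M).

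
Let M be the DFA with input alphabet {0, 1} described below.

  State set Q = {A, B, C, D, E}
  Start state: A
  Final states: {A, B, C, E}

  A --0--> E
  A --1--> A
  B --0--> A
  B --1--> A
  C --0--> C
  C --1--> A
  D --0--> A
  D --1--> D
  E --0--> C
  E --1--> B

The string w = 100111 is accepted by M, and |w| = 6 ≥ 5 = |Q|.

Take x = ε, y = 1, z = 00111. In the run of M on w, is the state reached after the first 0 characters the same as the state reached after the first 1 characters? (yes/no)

yes

Run of M on the first 1 characters of w = 1:
  step 0: A  (start)
  step 1: A  (read 1: A→A)

After x (step 0): A. After xy (step 1): A.
They match, so y = 1 drives M around a cycle from A back to itself; pumping y any number of times keeps M in A before reading z, and xyⁱz ∈ L(M) for every i ≥ 0.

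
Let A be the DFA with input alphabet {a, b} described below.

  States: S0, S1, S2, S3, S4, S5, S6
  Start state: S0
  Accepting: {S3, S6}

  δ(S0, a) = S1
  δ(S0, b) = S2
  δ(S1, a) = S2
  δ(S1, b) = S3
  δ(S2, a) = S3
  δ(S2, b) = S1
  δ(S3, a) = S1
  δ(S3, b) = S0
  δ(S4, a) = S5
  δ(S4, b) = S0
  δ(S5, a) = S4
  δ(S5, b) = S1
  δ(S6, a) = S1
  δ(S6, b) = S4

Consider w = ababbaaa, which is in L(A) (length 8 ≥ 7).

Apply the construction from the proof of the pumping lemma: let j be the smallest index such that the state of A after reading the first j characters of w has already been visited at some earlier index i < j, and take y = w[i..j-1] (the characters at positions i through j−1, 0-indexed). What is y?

Run of A on w = a b a b b a a a:
  step 0: S0  (start)
  step 1: S1  (read a: S0→S1)
  step 2: S3  (read b: S1→S3)
  step 3: S1  (read a: S3→S1)   ← first repeat (S1 seen earlier)
  step 4: S3  (read b: S1→S3)
  step 5: S0  (read b: S3→S0)
  step 6: S1  (read a: S0→S1)
  step 7: S2  (read a: S1→S2)
  step 8: S3  (read a: S2→S3)

So i = 1, j = 3, giving x = w[0:1] = a, y = w[1:3] = ba, z = w[3:8] = bbaaa.
Check: |xy| = 3 ≤ 7 and |y| = 2 ≥ 1. Reading y takes A from S1 back to S1, so every xyⁱz is accepted.
The DFA has 7 states, so the proof of the pumping lemma guarantees a repeated state among the first 7+1 visited; the segment between the two visits is the pumpable y.

ba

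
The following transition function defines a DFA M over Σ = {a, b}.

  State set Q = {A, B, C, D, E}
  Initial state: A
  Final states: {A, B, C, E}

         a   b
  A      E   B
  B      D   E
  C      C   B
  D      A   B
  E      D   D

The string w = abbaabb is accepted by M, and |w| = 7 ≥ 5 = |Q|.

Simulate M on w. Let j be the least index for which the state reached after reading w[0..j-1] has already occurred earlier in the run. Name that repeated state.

State sequence: A -a-> E -b-> D -b-> B -a-> D -a-> A -b-> B -b-> E
First repeat at step 4: D was already visited.

The earliest repeat is at step j = 4: M is in D, which it already visited at step i = 2.
Since M has 5 states, any run of length ≥ 5 visits 5+1 states, so by pigeonhole some state repeats within the first 5 steps — that repeat gives the pumpable loop.

D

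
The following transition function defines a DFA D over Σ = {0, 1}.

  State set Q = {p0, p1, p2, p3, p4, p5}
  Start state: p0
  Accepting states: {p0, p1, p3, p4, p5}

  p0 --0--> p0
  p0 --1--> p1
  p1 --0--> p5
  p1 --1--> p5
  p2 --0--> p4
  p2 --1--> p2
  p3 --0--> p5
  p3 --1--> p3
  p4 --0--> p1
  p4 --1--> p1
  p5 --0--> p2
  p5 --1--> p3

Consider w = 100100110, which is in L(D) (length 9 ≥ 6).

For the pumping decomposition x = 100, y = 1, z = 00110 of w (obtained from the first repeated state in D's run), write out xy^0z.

10000110

xy⁰z = xz = 100·00110 = 10000110.
Reading y = 1 takes D from p2 back to p2, so after x the machine is still in p2, and z then leads to the accepting state p5. Hence 10000110 ∈ L(D).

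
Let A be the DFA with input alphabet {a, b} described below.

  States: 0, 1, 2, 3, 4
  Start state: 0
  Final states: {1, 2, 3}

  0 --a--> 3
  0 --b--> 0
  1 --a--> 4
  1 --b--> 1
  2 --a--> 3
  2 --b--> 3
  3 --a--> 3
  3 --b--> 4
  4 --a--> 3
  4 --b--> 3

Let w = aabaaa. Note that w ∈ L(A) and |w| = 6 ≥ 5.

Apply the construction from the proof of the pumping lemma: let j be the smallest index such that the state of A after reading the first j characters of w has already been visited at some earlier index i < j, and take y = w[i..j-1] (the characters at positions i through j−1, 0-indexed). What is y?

a

Run of A on w = a a b a a a:
  step 0: 0  (start)
  step 1: 3  (read a: 0→3)
  step 2: 3  (read a: 3→3)   ← first repeat (3 seen earlier)
  step 3: 4  (read b: 3→4)
  step 4: 3  (read a: 4→3)
  step 5: 3  (read a: 3→3)
  step 6: 3  (read a: 3→3)

So i = 1, j = 2, giving x = w[0:1] = a, y = w[1:2] = a, z = w[2:6] = baaa.
Check: |xy| = 2 ≤ 5 and |y| = 1 ≥ 1. Reading y takes A from 3 back to 3, so every xyⁱz is accepted.
The DFA has 5 states, so the proof of the pumping lemma guarantees a repeated state among the first 5+1 visited; the segment between the two visits is the pumpable y.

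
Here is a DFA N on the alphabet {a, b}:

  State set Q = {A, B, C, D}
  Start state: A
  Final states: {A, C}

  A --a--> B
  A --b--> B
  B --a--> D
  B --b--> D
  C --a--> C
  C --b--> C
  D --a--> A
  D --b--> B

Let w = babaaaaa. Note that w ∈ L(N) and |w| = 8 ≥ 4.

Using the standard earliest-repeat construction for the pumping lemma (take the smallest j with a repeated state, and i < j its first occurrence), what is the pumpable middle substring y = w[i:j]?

Run of N on w = b a b a a a a a:
  step 0: A  (start)
  step 1: B  (read b: A→B)
  step 2: D  (read a: B→D)
  step 3: B  (read b: D→B)   ← first repeat (B seen earlier)
  step 4: D  (read a: B→D)
  step 5: A  (read a: D→A)
  step 6: B  (read a: A→B)
  step 7: D  (read a: B→D)
  step 8: A  (read a: D→A)

So i = 1, j = 3, giving x = w[0:1] = b, y = w[1:3] = ab, z = w[3:8] = aaaaa.
Check: |xy| = 3 ≤ 4 and |y| = 2 ≥ 1. Reading y takes N from B back to B, so every xyⁱz is accepted.
The DFA has 4 states, so the proof of the pumping lemma guarantees a repeated state among the first 4+1 visited; the segment between the two visits is the pumpable y.

ab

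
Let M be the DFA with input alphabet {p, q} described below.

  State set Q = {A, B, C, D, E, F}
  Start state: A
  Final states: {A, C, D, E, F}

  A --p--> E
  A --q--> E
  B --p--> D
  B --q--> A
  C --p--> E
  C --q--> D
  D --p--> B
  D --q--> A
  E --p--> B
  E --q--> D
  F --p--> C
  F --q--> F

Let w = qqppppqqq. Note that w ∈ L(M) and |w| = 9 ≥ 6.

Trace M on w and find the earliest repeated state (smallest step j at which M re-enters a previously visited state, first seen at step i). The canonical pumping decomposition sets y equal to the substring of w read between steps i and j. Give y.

pp

Run of M on w = q q p p p p q q q:
  step 0: A  (start)
  step 1: E  (read q: A→E)
  step 2: D  (read q: E→D)
  step 3: B  (read p: D→B)
  step 4: D  (read p: B→D)   ← first repeat (D seen earlier)
  step 5: B  (read p: D→B)
  step 6: D  (read p: B→D)
  step 7: A  (read q: D→A)
  step 8: E  (read q: A→E)
  step 9: D  (read q: E→D)

So i = 2, j = 4, giving x = w[0:2] = qq, y = w[2:4] = pp, z = w[4:9] = ppqqq.
Check: |xy| = 4 ≤ 6 and |y| = 2 ≥ 1. Reading y takes M from D back to D, so every xyⁱz is accepted.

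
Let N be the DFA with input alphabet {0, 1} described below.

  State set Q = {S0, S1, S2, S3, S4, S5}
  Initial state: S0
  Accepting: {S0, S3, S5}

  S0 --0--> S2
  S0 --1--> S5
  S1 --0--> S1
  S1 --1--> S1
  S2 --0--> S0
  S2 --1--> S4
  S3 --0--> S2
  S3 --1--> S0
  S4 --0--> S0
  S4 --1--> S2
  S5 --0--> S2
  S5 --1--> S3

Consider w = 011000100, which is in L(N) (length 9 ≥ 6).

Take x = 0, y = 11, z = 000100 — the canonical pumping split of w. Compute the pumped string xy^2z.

01111000100

xy^2z = 0·11·11·000100 = 01111000100.
Reading y = 11 takes N from S2 back to S2, so after x·y·y the machine is still in S2, and z then leads to the accepting state S0. Hence 01111000100 ∈ L(N).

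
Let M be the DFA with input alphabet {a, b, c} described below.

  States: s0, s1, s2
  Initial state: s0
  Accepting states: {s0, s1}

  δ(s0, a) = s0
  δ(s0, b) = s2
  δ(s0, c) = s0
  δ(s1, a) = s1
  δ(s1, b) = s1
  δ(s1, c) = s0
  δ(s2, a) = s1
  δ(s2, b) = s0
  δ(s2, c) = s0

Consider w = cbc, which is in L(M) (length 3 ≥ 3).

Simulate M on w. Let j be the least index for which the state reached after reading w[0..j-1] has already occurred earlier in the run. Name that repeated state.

s0

State sequence: s0 -c-> s0 -b-> s2 -c-> s0
First repeat at step 1: s0 was already visited.

The earliest repeat is at step j = 1: M is in s0, which it already visited at step i = 0.
With |Q| = 3, pigeonhole forces a state repeat no later than step 3; the substring read between the first and second visits to that state can be pumped.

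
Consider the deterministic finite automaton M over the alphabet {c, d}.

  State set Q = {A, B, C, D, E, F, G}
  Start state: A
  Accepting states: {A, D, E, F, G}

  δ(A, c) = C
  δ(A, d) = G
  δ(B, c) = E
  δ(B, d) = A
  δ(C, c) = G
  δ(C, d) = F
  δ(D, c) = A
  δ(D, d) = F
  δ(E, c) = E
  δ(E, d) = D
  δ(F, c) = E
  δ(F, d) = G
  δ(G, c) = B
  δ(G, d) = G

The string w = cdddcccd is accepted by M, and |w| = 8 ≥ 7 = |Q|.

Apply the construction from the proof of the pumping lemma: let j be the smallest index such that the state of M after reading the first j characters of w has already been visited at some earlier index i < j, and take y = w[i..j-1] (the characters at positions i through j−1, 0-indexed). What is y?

d

State sequence: A -c-> C -d-> F -d-> G -d-> G -c-> B -c-> E -c-> E -d-> D
First repeat at step 4: G was already visited.

So i = 3, j = 4, giving x = w[0:3] = cdd, y = w[3:4] = d, z = w[4:8] = cccd.
Check: |xy| = 4 ≤ 7 and |y| = 1 ≥ 1. Reading y takes M from G back to G, so every xyⁱz is accepted.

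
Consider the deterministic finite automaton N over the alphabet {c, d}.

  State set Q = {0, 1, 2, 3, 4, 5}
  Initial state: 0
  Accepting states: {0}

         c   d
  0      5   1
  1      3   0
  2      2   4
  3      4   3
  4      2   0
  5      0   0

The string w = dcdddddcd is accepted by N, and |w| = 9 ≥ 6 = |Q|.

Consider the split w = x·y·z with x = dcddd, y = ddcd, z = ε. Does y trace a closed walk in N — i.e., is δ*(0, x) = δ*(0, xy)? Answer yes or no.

no

State sequence: 0 -d-> 1 -c-> 3 -d-> 3 -d-> 3 -d-> 3 -d-> 3 -d-> 3 -c-> 4 -d-> 0

After x (step 5): 3. After xy (step 9): 0.
They differ (3 ≠ 0), so y is not a cycle from the state after x; this split is not the one the pumping-lemma construction produces, and pumping y need not keep the string in L(N).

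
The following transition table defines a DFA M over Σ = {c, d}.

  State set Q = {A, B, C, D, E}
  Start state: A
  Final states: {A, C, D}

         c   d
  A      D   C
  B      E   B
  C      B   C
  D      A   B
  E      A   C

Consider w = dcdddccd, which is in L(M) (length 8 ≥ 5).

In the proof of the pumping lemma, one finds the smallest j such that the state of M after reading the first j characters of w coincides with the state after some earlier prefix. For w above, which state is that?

State sequence: A -d-> C -c-> B -d-> B -d-> B -d-> B -c-> E -c-> A -d-> C
First repeat at step 3: B was already visited.

The earliest repeat is at step j = 3: M is in B, which it already visited at step i = 2.
With |Q| = 5, pigeonhole forces a state repeat no later than step 5; the substring read between the first and second visits to that state can be pumped.

B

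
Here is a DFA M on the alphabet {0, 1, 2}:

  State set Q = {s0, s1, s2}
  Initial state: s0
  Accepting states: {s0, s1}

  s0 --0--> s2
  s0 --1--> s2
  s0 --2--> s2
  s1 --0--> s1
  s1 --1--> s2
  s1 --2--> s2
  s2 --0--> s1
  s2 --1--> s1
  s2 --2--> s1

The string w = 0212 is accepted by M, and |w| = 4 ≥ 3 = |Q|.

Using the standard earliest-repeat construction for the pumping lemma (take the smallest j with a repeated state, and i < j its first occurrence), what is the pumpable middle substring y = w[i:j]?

21

Run of M on w = 0 2 1 2:
  step 0: s0  (start)
  step 1: s2  (read 0: s0→s2)
  step 2: s1  (read 2: s2→s1)
  step 3: s2  (read 1: s1→s2)   ← first repeat (s2 seen earlier)
  step 4: s1  (read 2: s2→s1)

So i = 1, j = 3, giving x = w[0:1] = 0, y = w[1:3] = 21, z = w[3:4] = 2.
Check: |xy| = 3 ≤ 3 and |y| = 2 ≥ 1. Reading y takes M from s2 back to s2, so every xyⁱz is accepted.
The DFA has 3 states, so the proof of the pumping lemma guarantees a repeated state among the first 3+1 visited; the segment between the two visits is the pumpable y.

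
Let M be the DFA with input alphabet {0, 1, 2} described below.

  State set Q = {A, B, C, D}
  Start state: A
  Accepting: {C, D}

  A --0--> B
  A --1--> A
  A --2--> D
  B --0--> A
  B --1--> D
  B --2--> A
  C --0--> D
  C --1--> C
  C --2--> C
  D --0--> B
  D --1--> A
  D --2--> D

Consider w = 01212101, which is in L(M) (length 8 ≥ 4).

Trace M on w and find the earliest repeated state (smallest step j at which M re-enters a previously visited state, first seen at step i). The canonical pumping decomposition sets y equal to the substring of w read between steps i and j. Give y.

State sequence: A -0-> B -1-> D -2-> D -1-> A -2-> D -1-> A -0-> B -1-> D
First repeat at step 3: D was already visited.

So i = 2, j = 3, giving x = w[0:2] = 01, y = w[2:3] = 2, z = w[3:8] = 12101.
Check: |xy| = 3 ≤ 4 and |y| = 1 ≥ 1. Reading y takes M from D back to D, so every xyⁱz is accepted.

2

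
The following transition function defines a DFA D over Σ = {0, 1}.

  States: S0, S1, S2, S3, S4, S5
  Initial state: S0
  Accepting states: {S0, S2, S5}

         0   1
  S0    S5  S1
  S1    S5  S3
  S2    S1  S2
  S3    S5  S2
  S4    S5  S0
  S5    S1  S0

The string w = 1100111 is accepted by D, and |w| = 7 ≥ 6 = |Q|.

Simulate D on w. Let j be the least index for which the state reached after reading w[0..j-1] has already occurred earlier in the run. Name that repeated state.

Run of D on w = 1 1 0 0 1 1 1:
  step 0: S0  (start)
  step 1: S1  (read 1: S0→S1)
  step 2: S3  (read 1: S1→S3)
  step 3: S5  (read 0: S3→S5)
  step 4: S1  (read 0: S5→S1)   ← first repeat (S1 seen earlier)
  step 5: S3  (read 1: S1→S3)
  step 6: S2  (read 1: S3→S2)
  step 7: S2  (read 1: S2→S2)

The earliest repeat is at step j = 4: D is in S1, which it already visited at step i = 1.
The DFA has 6 states, so the proof of the pumping lemma guarantees a repeated state among the first 6+1 visited; the segment between the two visits is the pumpable y.

S1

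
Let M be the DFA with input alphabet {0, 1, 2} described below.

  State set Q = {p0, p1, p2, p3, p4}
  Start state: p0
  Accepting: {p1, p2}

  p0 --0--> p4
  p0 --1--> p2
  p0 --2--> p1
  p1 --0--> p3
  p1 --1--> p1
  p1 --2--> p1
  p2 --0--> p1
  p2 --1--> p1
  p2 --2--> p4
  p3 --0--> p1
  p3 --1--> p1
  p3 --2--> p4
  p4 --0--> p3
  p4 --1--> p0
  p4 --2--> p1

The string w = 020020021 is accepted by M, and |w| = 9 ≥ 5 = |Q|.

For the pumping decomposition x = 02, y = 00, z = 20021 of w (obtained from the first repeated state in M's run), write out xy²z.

xy^2z = 02·00·00·20021 = 02000020021.
Reading y = 00 takes M from p1 back to p1, so after x·y·y the machine is still in p1, and z then leads to the accepting state p1. Hence 02000020021 ∈ L(M).

02000020021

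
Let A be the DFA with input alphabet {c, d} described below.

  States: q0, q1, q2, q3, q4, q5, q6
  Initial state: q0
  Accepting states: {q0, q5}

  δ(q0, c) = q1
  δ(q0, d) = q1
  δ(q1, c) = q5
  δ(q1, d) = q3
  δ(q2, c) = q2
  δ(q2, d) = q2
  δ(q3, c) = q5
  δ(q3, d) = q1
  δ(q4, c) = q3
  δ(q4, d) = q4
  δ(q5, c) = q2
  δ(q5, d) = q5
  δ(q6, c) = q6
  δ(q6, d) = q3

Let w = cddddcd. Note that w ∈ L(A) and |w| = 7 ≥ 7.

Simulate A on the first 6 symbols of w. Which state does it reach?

q5

Run of A on the first 6 characters of w = c d d d d c:
  step 0: q0  (start)
  step 1: q1  (read c: q0→q1)
  step 2: q3  (read d: q1→q3)
  step 3: q1  (read d: q3→q1)
  step 4: q3  (read d: q1→q3)
  step 5: q1  (read d: q3→q1)
  step 6: q5  (read c: q1→q5)

After reading 6 characters, A is in state q5.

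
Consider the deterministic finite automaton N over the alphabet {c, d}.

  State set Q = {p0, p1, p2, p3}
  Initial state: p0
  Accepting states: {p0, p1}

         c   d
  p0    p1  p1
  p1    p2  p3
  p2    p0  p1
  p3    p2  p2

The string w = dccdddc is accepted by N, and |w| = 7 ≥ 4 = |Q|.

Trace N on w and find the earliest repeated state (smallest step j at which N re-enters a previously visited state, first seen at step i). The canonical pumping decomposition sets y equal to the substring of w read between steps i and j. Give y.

dcc

Run of N on w = d c c d d d c:
  step 0: p0  (start)
  step 1: p1  (read d: p0→p1)
  step 2: p2  (read c: p1→p2)
  step 3: p0  (read c: p2→p0)   ← first repeat (p0 seen earlier)
  step 4: p1  (read d: p0→p1)
  step 5: p3  (read d: p1→p3)
  step 6: p2  (read d: p3→p2)
  step 7: p0  (read c: p2→p0)

So i = 0, j = 3, giving x = w[0:0] = ε, y = w[0:3] = dcc, z = w[3:7] = dddc.
Check: |xy| = 3 ≤ 4 and |y| = 3 ≥ 1. Reading y takes N from p0 back to p0, so every xyⁱz is accepted.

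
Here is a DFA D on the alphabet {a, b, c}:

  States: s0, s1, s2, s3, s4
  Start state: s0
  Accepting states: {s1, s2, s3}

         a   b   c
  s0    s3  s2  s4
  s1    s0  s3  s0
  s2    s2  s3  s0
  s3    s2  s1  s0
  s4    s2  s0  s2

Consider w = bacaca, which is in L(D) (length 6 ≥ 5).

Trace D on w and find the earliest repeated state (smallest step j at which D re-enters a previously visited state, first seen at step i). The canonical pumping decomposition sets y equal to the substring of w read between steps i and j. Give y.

a

Run of D on w = b a c a c a:
  step 0: s0  (start)
  step 1: s2  (read b: s0→s2)
  step 2: s2  (read a: s2→s2)   ← first repeat (s2 seen earlier)
  step 3: s0  (read c: s2→s0)
  step 4: s3  (read a: s0→s3)
  step 5: s0  (read c: s3→s0)
  step 6: s3  (read a: s0→s3)

So i = 1, j = 2, giving x = w[0:1] = b, y = w[1:2] = a, z = w[2:6] = caca.
Check: |xy| = 2 ≤ 5 and |y| = 1 ≥ 1. Reading y takes D from s2 back to s2, so every xyⁱz is accepted.
With |Q| = 5, pigeonhole forces a state repeat no later than step 5; the substring read between the first and second visits to that state can be pumped.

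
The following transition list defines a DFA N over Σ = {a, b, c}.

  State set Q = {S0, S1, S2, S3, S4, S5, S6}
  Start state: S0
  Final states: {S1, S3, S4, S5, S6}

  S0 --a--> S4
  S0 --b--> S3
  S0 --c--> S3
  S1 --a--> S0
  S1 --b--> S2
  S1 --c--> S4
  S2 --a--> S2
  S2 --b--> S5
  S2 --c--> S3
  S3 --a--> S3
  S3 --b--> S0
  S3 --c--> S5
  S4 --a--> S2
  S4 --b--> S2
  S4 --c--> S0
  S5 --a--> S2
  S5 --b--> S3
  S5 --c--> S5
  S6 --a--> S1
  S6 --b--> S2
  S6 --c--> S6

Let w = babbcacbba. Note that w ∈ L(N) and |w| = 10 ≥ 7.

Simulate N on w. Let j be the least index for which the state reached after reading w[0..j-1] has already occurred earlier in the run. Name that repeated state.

S3

Run of N on w = b a b b c a c b b a:
  step 0: S0  (start)
  step 1: S3  (read b: S0→S3)
  step 2: S3  (read a: S3→S3)   ← first repeat (S3 seen earlier)
  step 3: S0  (read b: S3→S0)
  step 4: S3  (read b: S0→S3)
  step 5: S5  (read c: S3→S5)
  step 6: S2  (read a: S5→S2)
  step 7: S3  (read c: S2→S3)
  step 8: S0  (read b: S3→S0)
  step 9: S3  (read b: S0→S3)
  step 10: S3  (read a: S3→S3)

The earliest repeat is at step j = 2: N is in S3, which it already visited at step i = 1.
Pumping length from the standard proof: p = 7 (the number of states). The repeated state found above gives |xy| = j ≤ 7 and |y| = j − i ≥ 1.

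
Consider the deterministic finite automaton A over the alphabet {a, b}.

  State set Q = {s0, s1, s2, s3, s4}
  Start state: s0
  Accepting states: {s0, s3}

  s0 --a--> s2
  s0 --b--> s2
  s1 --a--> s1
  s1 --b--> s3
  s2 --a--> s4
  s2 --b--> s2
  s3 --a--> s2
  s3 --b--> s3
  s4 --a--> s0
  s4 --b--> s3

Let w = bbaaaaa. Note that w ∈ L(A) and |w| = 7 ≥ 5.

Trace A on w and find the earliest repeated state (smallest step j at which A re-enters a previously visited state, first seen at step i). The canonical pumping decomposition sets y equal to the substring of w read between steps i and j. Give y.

Run of A on w = b b a a a a a:
  step 0: s0  (start)
  step 1: s2  (read b: s0→s2)
  step 2: s2  (read b: s2→s2)   ← first repeat (s2 seen earlier)
  step 3: s4  (read a: s2→s4)
  step 4: s0  (read a: s4→s0)
  step 5: s2  (read a: s0→s2)
  step 6: s4  (read a: s2→s4)
  step 7: s0  (read a: s4→s0)

So i = 1, j = 2, giving x = w[0:1] = b, y = w[1:2] = b, z = w[2:7] = aaaaa.
Check: |xy| = 2 ≤ 5 and |y| = 1 ≥ 1. Reading y takes A from s2 back to s2, so every xyⁱz is accepted.
Pumping length from the standard proof: p = 5 (the number of states). The repeated state found above gives |xy| = j ≤ 5 and |y| = j − i ≥ 1.

b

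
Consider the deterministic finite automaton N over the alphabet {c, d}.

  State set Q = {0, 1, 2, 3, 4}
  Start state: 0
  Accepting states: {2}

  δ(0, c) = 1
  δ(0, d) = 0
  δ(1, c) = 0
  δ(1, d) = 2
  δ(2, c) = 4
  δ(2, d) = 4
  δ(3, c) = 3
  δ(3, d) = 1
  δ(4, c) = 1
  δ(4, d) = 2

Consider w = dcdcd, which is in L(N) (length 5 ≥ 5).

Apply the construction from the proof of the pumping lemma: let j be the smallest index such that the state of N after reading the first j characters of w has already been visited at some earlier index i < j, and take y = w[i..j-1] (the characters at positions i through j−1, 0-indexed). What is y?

Run of N on w = d c d c d:
  step 0: 0  (start)
  step 1: 0  (read d: 0→0)   ← first repeat (0 seen earlier)
  step 2: 1  (read c: 0→1)
  step 3: 2  (read d: 1→2)
  step 4: 4  (read c: 2→4)
  step 5: 2  (read d: 4→2)

So i = 0, j = 1, giving x = w[0:0] = ε, y = w[0:1] = d, z = w[1:5] = cdcd.
Check: |xy| = 1 ≤ 5 and |y| = 1 ≥ 1. Reading y takes N from 0 back to 0, so every xyⁱz is accepted.

d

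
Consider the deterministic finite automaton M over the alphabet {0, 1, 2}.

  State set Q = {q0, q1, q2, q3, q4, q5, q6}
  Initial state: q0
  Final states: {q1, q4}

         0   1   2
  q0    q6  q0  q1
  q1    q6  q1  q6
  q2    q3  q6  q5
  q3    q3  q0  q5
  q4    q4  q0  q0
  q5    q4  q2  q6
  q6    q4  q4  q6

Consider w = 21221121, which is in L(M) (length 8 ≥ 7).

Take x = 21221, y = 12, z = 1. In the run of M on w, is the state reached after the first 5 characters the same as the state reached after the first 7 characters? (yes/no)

State sequence: q0 -2-> q1 -1-> q1 -2-> q6 -2-> q6 -1-> q4 -1-> q0 -2-> q1

After x (step 5): q4. After xy (step 7): q1.
They differ (q4 ≠ q1), so y is not a cycle from the state after x; this split is not the one the pumping-lemma construction produces, and pumping y need not keep the string in L(M).

no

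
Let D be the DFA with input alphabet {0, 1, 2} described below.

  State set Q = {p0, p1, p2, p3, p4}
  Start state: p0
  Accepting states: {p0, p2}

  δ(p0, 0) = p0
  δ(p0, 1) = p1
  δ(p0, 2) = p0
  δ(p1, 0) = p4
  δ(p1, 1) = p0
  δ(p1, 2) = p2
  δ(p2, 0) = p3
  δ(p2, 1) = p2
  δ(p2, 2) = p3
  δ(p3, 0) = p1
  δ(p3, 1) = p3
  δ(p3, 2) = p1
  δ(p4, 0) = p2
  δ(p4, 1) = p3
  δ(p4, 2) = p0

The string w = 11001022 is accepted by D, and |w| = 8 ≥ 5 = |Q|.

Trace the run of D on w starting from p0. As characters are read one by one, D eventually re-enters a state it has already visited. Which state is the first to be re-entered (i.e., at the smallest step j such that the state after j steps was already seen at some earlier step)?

State sequence: p0 -1-> p1 -1-> p0 -0-> p0 -0-> p0 -1-> p1 -0-> p4 -2-> p0 -2-> p0
First repeat at step 2: p0 was already visited.

The earliest repeat is at step j = 2: D is in p0, which it already visited at step i = 0.
Since D has 5 states, any run of length ≥ 5 visits 5+1 states, so by pigeonhole some state repeats within the first 5 steps — that repeat gives the pumpable loop.

p0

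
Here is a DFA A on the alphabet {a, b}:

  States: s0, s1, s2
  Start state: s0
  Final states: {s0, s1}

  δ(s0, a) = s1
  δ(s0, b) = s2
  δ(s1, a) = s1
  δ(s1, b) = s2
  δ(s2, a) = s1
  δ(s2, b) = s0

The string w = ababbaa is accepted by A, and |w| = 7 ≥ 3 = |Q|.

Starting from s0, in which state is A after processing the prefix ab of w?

Run of A on the first 2 characters of w = a b:
  step 0: s0  (start)
  step 1: s1  (read a: s0→s1)
  step 2: s2  (read b: s1→s2)

After reading 2 characters, A is in state s2.

s2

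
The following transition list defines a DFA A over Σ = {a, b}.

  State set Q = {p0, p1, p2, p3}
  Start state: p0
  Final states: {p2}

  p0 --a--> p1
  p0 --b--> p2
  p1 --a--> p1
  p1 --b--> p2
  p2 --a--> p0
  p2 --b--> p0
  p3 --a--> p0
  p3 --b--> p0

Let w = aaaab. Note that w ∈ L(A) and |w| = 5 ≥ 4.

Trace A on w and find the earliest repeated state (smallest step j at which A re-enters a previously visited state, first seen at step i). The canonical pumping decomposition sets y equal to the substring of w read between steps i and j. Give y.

State sequence: p0 -a-> p1 -a-> p1 -a-> p1 -a-> p1 -b-> p2
First repeat at step 2: p1 was already visited.

So i = 1, j = 2, giving x = w[0:1] = a, y = w[1:2] = a, z = w[2:5] = aab.
Check: |xy| = 2 ≤ 4 and |y| = 1 ≥ 1. Reading y takes A from p1 back to p1, so every xyⁱz is accepted.

a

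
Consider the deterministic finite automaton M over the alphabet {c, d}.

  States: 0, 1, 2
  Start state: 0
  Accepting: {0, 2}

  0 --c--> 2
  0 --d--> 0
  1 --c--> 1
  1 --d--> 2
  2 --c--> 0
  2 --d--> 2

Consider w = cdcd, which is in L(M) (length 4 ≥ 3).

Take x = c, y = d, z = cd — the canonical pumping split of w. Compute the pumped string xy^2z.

cddcd

xy^2z = c·d·d·cd = cddcd.
Reading y = d takes M from 2 back to 2, so after x·y·y the machine is still in 2, and z then leads to the accepting state 0. Hence cddcd ∈ L(M).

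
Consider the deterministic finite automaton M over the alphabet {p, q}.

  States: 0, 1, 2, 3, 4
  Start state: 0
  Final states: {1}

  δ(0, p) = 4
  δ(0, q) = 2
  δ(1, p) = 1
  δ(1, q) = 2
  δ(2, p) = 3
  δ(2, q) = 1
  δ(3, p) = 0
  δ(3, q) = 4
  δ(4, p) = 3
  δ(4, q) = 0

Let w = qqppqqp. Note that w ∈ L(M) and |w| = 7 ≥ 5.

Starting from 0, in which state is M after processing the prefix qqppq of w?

State sequence: 0 -q-> 2 -q-> 1 -p-> 1 -p-> 1 -q-> 2

After reading 5 characters, M is in state 2.
(This kind of state-tracing is the core of the pumping-lemma construction: with 5 states, pigeonhole forces a repeat within the first 5 steps.)

2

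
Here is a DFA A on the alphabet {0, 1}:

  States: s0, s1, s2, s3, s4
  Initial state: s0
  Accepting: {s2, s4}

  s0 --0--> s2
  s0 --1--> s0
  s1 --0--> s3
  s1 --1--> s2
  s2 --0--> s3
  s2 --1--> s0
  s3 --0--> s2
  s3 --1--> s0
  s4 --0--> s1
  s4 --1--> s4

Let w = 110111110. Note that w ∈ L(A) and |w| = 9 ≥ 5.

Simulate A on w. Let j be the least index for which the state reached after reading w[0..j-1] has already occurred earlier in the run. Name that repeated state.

s0

State sequence: s0 -1-> s0 -1-> s0 -0-> s2 -1-> s0 -1-> s0 -1-> s0 -1-> s0 -1-> s0 -0-> s2
First repeat at step 1: s0 was already visited.

The earliest repeat is at step j = 1: A is in s0, which it already visited at step i = 0.
With |Q| = 5, pigeonhole forces a state repeat no later than step 5; the substring read between the first and second visits to that state can be pumped.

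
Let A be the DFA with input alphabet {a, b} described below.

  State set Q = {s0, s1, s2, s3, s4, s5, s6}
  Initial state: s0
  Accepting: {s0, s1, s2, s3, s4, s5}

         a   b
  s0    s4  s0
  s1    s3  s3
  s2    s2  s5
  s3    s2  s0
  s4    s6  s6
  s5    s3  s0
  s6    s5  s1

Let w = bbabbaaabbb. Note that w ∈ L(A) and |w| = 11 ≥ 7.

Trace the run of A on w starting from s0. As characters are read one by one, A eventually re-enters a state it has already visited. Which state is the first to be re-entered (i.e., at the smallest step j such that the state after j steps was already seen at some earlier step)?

State sequence: s0 -b-> s0 -b-> s0 -a-> s4 -b-> s6 -b-> s1 -a-> s3 -a-> s2 -a-> s2 -b-> s5 -b-> s0 -b-> s0
First repeat at step 1: s0 was already visited.

The earliest repeat is at step j = 1: A is in s0, which it already visited at step i = 0.

s0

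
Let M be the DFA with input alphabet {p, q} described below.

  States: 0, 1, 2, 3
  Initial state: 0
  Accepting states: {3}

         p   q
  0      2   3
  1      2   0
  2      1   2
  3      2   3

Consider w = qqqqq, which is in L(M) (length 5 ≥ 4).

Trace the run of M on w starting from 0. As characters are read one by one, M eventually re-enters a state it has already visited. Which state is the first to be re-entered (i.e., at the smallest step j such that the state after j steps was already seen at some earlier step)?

3

State sequence: 0 -q-> 3 -q-> 3 -q-> 3 -q-> 3 -q-> 3
First repeat at step 2: 3 was already visited.

The earliest repeat is at step j = 2: M is in 3, which it already visited at step i = 1.
The DFA has 4 states, so the proof of the pumping lemma guarantees a repeated state among the first 4+1 visited; the segment between the two visits is the pumpable y.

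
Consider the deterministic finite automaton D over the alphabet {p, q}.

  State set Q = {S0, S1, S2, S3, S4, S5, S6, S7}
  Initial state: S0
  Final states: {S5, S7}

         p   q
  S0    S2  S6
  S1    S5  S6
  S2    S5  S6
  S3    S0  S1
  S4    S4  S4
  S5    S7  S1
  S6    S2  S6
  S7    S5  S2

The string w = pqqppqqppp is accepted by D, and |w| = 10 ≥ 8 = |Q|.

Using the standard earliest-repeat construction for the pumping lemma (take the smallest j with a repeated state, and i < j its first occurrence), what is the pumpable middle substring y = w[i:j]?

Run of D on w = p q q p p q q p p p:
  step 0: S0  (start)
  step 1: S2  (read p: S0→S2)
  step 2: S6  (read q: S2→S6)
  step 3: S6  (read q: S6→S6)   ← first repeat (S6 seen earlier)
  step 4: S2  (read p: S6→S2)
  step 5: S5  (read p: S2→S5)
  step 6: S1  (read q: S5→S1)
  step 7: S6  (read q: S1→S6)
  step 8: S2  (read p: S6→S2)
  step 9: S5  (read p: S2→S5)
  step 10: S7  (read p: S5→S7)

So i = 2, j = 3, giving x = w[0:2] = pq, y = w[2:3] = q, z = w[3:10] = ppqqppp.
Check: |xy| = 3 ≤ 8 and |y| = 1 ≥ 1. Reading y takes D from S6 back to S6, so every xyⁱz is accepted.
The DFA has 8 states, so the proof of the pumping lemma guarantees a repeated state among the first 8+1 visited; the segment between the two visits is the pumpable y.

q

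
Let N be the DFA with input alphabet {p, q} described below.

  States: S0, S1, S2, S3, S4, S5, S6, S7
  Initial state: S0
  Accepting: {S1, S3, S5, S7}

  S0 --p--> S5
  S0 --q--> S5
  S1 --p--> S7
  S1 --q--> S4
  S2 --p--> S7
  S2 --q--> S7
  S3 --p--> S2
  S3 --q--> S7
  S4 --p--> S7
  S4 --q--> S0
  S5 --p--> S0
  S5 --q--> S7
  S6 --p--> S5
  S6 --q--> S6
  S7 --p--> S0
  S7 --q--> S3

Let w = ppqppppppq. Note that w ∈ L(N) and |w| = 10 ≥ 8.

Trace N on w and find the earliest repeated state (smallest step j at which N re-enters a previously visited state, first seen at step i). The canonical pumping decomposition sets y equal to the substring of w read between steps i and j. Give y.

pp

State sequence: S0 -p-> S5 -p-> S0 -q-> S5 -p-> S0 -p-> S5 -p-> S0 -p-> S5 -p-> S0 -p-> S5 -q-> S7
First repeat at step 2: S0 was already visited.

So i = 0, j = 2, giving x = w[0:0] = ε, y = w[0:2] = pp, z = w[2:10] = qppppppq.
Check: |xy| = 2 ≤ 8 and |y| = 2 ≥ 1. Reading y takes N from S0 back to S0, so every xyⁱz is accepted.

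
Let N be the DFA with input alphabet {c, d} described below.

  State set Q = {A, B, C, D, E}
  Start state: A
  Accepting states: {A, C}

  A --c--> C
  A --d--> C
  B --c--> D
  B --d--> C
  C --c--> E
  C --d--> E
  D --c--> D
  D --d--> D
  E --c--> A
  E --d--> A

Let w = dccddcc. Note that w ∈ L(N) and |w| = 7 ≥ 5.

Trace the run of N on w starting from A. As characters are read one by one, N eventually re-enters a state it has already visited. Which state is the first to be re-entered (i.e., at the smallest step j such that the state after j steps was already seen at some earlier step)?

State sequence: A -d-> C -c-> E -c-> A -d-> C -d-> E -c-> A -c-> C
First repeat at step 3: A was already visited.

The earliest repeat is at step j = 3: N is in A, which it already visited at step i = 0.
With |Q| = 5, pigeonhole forces a state repeat no later than step 5; the substring read between the first and second visits to that state can be pumped.

A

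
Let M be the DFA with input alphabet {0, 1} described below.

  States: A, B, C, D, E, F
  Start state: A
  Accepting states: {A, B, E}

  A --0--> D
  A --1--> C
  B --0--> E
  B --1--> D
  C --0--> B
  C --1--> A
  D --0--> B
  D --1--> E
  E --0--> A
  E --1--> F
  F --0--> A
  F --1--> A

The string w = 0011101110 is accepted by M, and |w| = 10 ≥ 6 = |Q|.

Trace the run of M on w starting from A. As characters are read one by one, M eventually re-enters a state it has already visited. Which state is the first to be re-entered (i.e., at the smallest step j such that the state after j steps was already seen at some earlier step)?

D

Run of M on w = 0 0 1 1 1 0 1 1 1 0:
  step 0: A  (start)
  step 1: D  (read 0: A→D)
  step 2: B  (read 0: D→B)
  step 3: D  (read 1: B→D)   ← first repeat (D seen earlier)
  step 4: E  (read 1: D→E)
  step 5: F  (read 1: E→F)
  step 6: A  (read 0: F→A)
  step 7: C  (read 1: A→C)
  step 8: A  (read 1: C→A)
  step 9: C  (read 1: A→C)
  step 10: B  (read 0: C→B)

The earliest repeat is at step j = 3: M is in D, which it already visited at step i = 1.
Pumping length from the standard proof: p = 6 (the number of states). The repeated state found above gives |xy| = j ≤ 6 and |y| = j − i ≥ 1.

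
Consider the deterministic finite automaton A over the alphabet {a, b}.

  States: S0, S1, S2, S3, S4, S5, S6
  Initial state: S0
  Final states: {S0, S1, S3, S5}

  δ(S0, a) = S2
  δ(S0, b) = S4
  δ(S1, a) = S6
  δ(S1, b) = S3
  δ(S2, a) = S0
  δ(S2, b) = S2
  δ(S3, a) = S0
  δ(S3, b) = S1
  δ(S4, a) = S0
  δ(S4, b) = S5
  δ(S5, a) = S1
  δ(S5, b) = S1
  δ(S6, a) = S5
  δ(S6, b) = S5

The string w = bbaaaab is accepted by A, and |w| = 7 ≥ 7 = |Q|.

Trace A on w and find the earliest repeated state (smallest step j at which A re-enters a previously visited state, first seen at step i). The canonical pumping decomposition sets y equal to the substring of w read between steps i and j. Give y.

aaa

Run of A on w = b b a a a a b:
  step 0: S0  (start)
  step 1: S4  (read b: S0→S4)
  step 2: S5  (read b: S4→S5)
  step 3: S1  (read a: S5→S1)
  step 4: S6  (read a: S1→S6)
  step 5: S5  (read a: S6→S5)   ← first repeat (S5 seen earlier)
  step 6: S1  (read a: S5→S1)
  step 7: S3  (read b: S1→S3)

So i = 2, j = 5, giving x = w[0:2] = bb, y = w[2:5] = aaa, z = w[5:7] = ab.
Check: |xy| = 5 ≤ 7 and |y| = 3 ≥ 1. Reading y takes A from S5 back to S5, so every xyⁱz is accepted.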